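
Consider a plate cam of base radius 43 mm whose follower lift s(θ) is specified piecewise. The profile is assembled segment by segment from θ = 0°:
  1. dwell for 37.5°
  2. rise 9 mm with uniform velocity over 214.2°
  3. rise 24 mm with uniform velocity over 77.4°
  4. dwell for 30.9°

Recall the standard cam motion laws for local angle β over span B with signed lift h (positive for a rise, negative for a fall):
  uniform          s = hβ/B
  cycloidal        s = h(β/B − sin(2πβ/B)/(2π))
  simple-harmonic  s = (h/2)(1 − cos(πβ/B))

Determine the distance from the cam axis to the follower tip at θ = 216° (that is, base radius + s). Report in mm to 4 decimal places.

seg 1 [0°–37.5°] dwell: s stays 0.0000
seg 2 [37.5°–251.7°] uniform, h=9: θ=216° here. β=178.5, B=214.2. 9·178.5/214.2 = 7.5000 → s = 7.5000
radial distance = base radius + s = 43 + 7.5000 = 50.5000

50.5000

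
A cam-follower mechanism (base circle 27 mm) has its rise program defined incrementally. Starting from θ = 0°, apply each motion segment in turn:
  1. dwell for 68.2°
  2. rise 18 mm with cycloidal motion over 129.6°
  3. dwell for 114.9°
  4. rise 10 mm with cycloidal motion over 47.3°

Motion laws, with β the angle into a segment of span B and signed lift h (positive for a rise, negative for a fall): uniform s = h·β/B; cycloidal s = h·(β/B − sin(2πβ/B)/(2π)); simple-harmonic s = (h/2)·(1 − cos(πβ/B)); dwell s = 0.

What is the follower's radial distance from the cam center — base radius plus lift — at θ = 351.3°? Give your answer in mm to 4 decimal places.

seg 1 [0°–68.2°] dwell: s stays 0.0000
seg 2 [68.2°–197.8°] cycloidal, h=18: full span → s += 18 → s = 18.0000
seg 3 [197.8°–312.7°] dwell: s stays 18.0000
seg 4 [312.7°–360°] cycloidal, h=10: θ=351.3° here. β=38.6, B=47.3. 10·(0.8161 − sin(2π·0.8161)/(2π)) = 9.6171 → s = 27.6171
radial distance = base radius + s = 27 + 27.6171 = 54.6171

54.6171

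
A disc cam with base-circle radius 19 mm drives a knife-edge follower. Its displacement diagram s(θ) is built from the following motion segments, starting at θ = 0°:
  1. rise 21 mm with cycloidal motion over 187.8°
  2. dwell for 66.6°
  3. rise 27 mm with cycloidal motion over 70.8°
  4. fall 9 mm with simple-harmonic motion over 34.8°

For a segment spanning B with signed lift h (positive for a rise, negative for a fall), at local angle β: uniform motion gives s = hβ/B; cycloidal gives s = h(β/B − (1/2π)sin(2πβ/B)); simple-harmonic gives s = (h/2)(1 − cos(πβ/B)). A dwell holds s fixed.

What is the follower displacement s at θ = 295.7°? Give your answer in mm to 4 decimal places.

seg 1 [0°–187.8°] cycloidal, h=21: full span → s += 21 → s = 21.0000
seg 2 [187.8°–254.4°] dwell: s stays 21.0000
seg 3 [254.4°–325.2°] cycloidal, h=27: θ=295.7° here. β=41.3, B=70.8. 27·(0.5833 − sin(2π·0.5833)/(2π)) = 17.8986 → s = 38.8986

38.8986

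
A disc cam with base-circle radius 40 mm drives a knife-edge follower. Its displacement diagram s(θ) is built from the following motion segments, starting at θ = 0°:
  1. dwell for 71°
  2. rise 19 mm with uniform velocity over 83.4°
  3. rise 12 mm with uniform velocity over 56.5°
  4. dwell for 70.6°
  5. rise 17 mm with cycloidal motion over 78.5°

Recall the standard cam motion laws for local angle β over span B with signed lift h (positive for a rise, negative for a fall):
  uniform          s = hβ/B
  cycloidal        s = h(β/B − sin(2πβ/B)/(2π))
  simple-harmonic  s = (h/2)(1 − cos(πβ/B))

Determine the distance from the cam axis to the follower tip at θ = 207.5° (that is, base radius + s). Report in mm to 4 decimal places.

seg 1 [0°–71°] dwell: s stays 0.0000
seg 2 [71°–154.4°] uniform, h=19: full span → s += 19 → s = 19.0000
seg 3 [154.4°–210.9°] uniform, h=12: θ=207.5° here. β=53.1, B=56.5. 12·53.1/56.5 = 11.2779 → s = 30.2779
radial distance = base radius + s = 40 + 30.2779 = 70.2779

70.2779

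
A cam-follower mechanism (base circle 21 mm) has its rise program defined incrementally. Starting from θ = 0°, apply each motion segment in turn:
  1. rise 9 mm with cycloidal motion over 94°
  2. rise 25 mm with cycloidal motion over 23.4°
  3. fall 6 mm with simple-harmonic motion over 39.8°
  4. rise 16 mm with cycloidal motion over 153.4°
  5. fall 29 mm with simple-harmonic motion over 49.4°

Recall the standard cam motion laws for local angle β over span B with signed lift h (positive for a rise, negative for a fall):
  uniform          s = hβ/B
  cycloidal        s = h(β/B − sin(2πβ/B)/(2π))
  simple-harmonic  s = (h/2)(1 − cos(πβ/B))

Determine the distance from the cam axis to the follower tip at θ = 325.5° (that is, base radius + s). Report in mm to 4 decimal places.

seg 1 [0°–94°] cycloidal, h=9: full span → s += 9 → s = 9.0000
seg 2 [94°–117.4°] cycloidal, h=25: full span → s += 25 → s = 34.0000
seg 3 [117.4°–157.2°] simple-harmonic, h=-6: full span → s += -6 → s = 28.0000
seg 4 [157.2°–310.6°] cycloidal, h=16: full span → s += 16 → s = 44.0000
seg 5 [310.6°–360°] simple-harmonic, h=-29: θ=325.5° here. β=14.9, B=49.4. -29/2·(1 − cos(π·0.3016)) = -6.0369 → s = 37.9631
radial distance = base radius + s = 21 + 37.9631 = 58.9631

58.9631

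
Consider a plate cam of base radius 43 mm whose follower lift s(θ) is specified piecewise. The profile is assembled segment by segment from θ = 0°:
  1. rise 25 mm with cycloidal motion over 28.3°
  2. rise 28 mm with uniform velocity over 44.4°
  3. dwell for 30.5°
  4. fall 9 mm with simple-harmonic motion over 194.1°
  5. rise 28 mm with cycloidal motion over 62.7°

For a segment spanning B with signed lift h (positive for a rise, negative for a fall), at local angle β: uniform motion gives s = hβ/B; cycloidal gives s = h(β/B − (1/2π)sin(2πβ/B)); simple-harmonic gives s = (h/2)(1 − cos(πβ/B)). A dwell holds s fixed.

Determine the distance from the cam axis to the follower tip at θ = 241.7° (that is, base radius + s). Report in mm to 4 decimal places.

seg 1 [0°–28.3°] cycloidal, h=25: full span → s += 25 → s = 25.0000
seg 2 [28.3°–72.7°] uniform, h=28: full span → s += 28 → s = 53.0000
seg 3 [72.7°–103.2°] dwell: s stays 53.0000
seg 4 [103.2°–297.3°] simple-harmonic, h=-9: θ=241.7° here. β=138.5, B=194.1. -9/2·(1 − cos(π·0.7135)) = -7.2976 → s = 45.7024
radial distance = base radius + s = 43 + 45.7024 = 88.7024

88.7024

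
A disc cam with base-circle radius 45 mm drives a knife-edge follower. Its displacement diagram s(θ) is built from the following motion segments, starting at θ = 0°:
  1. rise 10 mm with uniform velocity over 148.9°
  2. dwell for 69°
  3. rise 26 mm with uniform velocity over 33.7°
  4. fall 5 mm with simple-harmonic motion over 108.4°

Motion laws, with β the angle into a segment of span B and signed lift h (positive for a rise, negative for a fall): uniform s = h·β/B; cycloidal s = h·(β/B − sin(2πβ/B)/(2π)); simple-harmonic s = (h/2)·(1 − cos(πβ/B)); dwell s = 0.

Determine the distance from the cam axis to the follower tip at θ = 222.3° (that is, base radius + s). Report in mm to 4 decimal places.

seg 1 [0°–148.9°] uniform, h=10: full span → s += 10 → s = 10.0000
seg 2 [148.9°–217.9°] dwell: s stays 10.0000
seg 3 [217.9°–251.6°] uniform, h=26: θ=222.3° here. β=4.4, B=33.7. 26·4.4/33.7 = 3.3947 → s = 13.3947
radial distance = base radius + s = 45 + 13.3947 = 58.3947

58.3947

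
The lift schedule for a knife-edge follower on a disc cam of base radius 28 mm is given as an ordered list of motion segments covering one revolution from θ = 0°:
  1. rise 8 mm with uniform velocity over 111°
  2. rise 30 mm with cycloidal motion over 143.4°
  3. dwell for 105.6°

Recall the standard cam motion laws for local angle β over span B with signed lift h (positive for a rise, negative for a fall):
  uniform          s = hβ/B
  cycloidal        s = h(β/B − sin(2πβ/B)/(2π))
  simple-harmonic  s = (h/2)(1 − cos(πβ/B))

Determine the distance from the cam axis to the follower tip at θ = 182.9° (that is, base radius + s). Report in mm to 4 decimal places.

seg 1 [0°–111°] uniform, h=8: full span → s += 8 → s = 8.0000
seg 2 [111°–254.4°] cycloidal, h=30: θ=182.9° here. β=71.9, B=143.4. 30·(0.5014 − sin(2π·0.5014)/(2π)) = 15.0837 → s = 23.0837
radial distance = base radius + s = 28 + 23.0837 = 51.0837

51.0837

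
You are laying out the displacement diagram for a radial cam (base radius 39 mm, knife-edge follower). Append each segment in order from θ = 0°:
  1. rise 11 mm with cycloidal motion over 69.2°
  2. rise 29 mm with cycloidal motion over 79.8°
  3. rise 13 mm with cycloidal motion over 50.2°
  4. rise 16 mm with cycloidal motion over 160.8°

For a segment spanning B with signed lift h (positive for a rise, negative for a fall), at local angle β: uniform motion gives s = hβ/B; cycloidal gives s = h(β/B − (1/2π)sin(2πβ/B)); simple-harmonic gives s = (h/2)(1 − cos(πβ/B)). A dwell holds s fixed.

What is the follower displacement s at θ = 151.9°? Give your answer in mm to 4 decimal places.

seg 1 [0°–69.2°] cycloidal, h=11: full span → s += 11 → s = 11.0000
seg 2 [69.2°–149°] cycloidal, h=29: full span → s += 29 → s = 40.0000
seg 3 [149°–199.2°] cycloidal, h=13: θ=151.9° here. β=2.9, B=50.2. 13·(0.0578 − sin(2π·0.0578)/(2π)) = 0.0164 → s = 40.0164

40.0164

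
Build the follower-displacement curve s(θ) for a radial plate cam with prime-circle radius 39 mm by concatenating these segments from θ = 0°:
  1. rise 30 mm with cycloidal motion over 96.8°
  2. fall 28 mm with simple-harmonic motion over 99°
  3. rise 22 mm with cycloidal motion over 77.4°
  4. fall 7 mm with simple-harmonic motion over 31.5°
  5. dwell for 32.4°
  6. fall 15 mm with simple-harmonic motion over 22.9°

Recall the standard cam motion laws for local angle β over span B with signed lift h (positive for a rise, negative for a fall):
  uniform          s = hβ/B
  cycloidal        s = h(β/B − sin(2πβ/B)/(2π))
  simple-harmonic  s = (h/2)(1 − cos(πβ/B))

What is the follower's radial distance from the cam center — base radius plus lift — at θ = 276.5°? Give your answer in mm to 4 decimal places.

seg 1 [0°–96.8°] cycloidal, h=30: full span → s += 30 → s = 30.0000
seg 2 [96.8°–195.8°] simple-harmonic, h=-28: full span → s += -28 → s = 2.0000
seg 3 [195.8°–273.2°] cycloidal, h=22: full span → s += 22 → s = 24.0000
seg 4 [273.2°–304.7°] simple-harmonic, h=-7: θ=276.5° here. β=3.3, B=31.5. -7/2·(1 − cos(π·0.1048)) = -0.1879 → s = 23.8121
radial distance = base radius + s = 39 + 23.8121 = 62.8121

62.8121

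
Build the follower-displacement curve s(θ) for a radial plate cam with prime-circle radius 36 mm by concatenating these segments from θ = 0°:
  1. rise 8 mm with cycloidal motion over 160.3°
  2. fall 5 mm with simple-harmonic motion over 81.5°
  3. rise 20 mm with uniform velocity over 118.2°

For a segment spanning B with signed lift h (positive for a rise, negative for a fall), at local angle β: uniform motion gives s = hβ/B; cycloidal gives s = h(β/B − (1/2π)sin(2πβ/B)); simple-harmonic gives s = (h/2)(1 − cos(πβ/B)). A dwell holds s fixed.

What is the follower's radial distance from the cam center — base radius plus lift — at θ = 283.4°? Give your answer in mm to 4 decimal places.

seg 1 [0°–160.3°] cycloidal, h=8: full span → s += 8 → s = 8.0000
seg 2 [160.3°–241.8°] simple-harmonic, h=-5: full span → s += -5 → s = 3.0000
seg 3 [241.8°–360°] uniform, h=20: θ=283.4° here. β=41.6, B=118.2. 20·41.6/118.2 = 7.0389 → s = 10.0389
radial distance = base radius + s = 36 + 10.0389 = 46.0389

46.0389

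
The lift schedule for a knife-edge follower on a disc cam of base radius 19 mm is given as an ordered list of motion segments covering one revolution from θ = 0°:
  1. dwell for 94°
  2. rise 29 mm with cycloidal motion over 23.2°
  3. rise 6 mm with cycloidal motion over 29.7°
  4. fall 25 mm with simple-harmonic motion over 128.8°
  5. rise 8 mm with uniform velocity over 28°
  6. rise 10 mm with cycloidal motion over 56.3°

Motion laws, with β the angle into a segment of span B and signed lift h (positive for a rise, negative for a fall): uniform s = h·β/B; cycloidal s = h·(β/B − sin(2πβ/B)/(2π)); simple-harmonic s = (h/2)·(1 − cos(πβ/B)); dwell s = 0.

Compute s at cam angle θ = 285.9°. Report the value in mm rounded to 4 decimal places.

seg 1 [0°–94°] dwell: s stays 0.0000
seg 2 [94°–117.2°] cycloidal, h=29: full span → s += 29 → s = 29.0000
seg 3 [117.2°–146.9°] cycloidal, h=6: full span → s += 6 → s = 35.0000
seg 4 [146.9°–275.7°] simple-harmonic, h=-25: full span → s += -25 → s = 10.0000
seg 5 [275.7°–303.7°] uniform, h=8: θ=285.9° here. β=10.2, B=28. 8·10.2/28 = 2.9143 → s = 12.9143

12.9143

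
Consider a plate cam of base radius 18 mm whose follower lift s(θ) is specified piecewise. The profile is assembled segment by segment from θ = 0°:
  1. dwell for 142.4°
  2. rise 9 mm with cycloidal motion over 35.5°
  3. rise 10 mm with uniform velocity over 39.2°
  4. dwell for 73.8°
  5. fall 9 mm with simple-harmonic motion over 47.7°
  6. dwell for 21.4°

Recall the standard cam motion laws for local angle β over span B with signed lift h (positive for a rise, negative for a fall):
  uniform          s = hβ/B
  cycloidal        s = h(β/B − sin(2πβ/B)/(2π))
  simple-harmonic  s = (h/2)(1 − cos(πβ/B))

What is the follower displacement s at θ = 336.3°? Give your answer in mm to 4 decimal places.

seg 1 [0°–142.4°] dwell: s stays 0.0000
seg 2 [142.4°–177.9°] cycloidal, h=9: full span → s += 9 → s = 9.0000
seg 3 [177.9°–217.1°] uniform, h=10: full span → s += 10 → s = 19.0000
seg 4 [217.1°–290.9°] dwell: s stays 19.0000
seg 5 [290.9°–338.6°] simple-harmonic, h=-9: θ=336.3° here. β=45.4, B=47.7. -9/2·(1 − cos(π·0.9518)) = -8.9485 → s = 10.0515

10.0515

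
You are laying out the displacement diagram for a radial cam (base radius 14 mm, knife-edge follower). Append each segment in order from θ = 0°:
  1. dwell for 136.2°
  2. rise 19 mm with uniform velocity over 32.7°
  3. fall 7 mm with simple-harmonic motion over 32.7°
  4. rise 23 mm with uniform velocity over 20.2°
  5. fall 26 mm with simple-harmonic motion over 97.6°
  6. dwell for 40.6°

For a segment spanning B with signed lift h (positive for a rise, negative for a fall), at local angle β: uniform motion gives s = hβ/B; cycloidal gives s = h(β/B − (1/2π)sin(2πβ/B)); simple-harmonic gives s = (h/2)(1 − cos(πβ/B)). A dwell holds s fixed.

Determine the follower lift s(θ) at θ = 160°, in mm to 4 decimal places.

seg 1 [0°–136.2°] dwell: s stays 0.0000
seg 2 [136.2°–168.9°] uniform, h=19: θ=160° here. β=23.8, B=32.7. 19·23.8/32.7 = 13.8287 → s = 13.8287

13.8287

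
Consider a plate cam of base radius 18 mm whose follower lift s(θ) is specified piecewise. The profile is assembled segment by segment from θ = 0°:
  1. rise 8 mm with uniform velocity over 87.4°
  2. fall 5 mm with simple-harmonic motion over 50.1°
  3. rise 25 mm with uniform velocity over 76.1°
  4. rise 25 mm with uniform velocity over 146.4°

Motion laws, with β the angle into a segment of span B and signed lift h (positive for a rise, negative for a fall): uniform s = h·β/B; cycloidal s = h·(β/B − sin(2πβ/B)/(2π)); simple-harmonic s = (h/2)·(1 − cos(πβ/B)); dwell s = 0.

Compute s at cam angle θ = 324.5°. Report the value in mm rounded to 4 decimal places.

seg 1 [0°–87.4°] uniform, h=8: full span → s += 8 → s = 8.0000
seg 2 [87.4°–137.5°] simple-harmonic, h=-5: full span → s += -5 → s = 3.0000
seg 3 [137.5°–213.6°] uniform, h=25: full span → s += 25 → s = 28.0000
seg 4 [213.6°–360°] uniform, h=25: θ=324.5° here. β=110.9, B=146.4. 25·110.9/146.4 = 18.9378 → s = 46.9378

46.9378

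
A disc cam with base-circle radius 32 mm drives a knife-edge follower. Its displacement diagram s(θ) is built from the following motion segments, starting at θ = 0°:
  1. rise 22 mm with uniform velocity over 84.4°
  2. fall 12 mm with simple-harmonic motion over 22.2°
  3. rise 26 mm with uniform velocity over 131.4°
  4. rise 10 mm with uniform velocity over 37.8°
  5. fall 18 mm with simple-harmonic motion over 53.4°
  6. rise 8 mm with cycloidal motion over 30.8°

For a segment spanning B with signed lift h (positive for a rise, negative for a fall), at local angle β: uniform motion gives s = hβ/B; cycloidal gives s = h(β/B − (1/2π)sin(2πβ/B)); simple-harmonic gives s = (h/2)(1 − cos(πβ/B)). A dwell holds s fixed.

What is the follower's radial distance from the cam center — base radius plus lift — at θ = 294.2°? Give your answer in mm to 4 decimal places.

seg 1 [0°–84.4°] uniform, h=22: full span → s += 22 → s = 22.0000
seg 2 [84.4°–106.6°] simple-harmonic, h=-12: full span → s += -12 → s = 10.0000
seg 3 [106.6°–238°] uniform, h=26: full span → s += 26 → s = 36.0000
seg 4 [238°–275.8°] uniform, h=10: full span → s += 10 → s = 46.0000
seg 5 [275.8°–329.2°] simple-harmonic, h=-18: θ=294.2° here. β=18.4, B=53.4. -18/2·(1 − cos(π·0.3446)) = -4.7779 → s = 41.2221
radial distance = base radius + s = 32 + 41.2221 = 73.2221

73.2221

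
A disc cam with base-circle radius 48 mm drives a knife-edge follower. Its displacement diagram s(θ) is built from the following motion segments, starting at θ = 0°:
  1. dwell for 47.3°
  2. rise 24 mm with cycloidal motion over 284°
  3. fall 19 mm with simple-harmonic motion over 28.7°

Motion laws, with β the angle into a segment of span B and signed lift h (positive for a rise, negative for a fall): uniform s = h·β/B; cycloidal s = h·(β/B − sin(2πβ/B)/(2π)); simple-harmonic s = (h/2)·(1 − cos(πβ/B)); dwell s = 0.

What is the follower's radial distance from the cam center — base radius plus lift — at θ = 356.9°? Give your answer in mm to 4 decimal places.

seg 1 [0°–47.3°] dwell: s stays 0.0000
seg 2 [47.3°–331.3°] cycloidal, h=24: full span → s += 24 → s = 24.0000
seg 3 [331.3°–360°] simple-harmonic, h=-19: θ=356.9° here. β=25.6, B=28.7. -19/2·(1 − cos(π·0.8920)) = -18.4583 → s = 5.5417
radial distance = base radius + s = 48 + 5.5417 = 53.5417

53.5417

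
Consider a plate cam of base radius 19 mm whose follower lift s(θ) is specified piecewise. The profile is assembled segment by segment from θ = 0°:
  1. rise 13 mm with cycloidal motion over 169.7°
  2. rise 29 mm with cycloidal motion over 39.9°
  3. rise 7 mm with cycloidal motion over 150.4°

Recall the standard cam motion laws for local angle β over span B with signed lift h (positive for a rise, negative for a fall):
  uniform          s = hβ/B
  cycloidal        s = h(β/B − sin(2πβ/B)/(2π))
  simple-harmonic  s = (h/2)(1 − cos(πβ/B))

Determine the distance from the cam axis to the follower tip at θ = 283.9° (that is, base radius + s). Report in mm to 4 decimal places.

seg 1 [0°–169.7°] cycloidal, h=13: full span → s += 13 → s = 13.0000
seg 2 [169.7°–209.6°] cycloidal, h=29: full span → s += 29 → s = 42.0000
seg 3 [209.6°–360°] cycloidal, h=7: θ=283.9° here. β=74.3, B=150.4. 7·(0.4940 − sin(2π·0.4940)/(2π)) = 3.4162 → s = 45.4162
radial distance = base radius + s = 19 + 45.4162 = 64.4162

64.4162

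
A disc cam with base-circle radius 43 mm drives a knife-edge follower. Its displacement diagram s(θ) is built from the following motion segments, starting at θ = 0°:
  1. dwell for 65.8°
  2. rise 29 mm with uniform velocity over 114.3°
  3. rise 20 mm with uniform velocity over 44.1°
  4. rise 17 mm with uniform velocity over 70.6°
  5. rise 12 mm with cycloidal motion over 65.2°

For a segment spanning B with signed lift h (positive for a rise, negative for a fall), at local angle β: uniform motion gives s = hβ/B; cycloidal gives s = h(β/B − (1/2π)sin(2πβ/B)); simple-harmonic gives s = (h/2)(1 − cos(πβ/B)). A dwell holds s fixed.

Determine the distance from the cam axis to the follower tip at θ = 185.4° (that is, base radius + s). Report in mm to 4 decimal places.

seg 1 [0°–65.8°] dwell: s stays 0.0000
seg 2 [65.8°–180.1°] uniform, h=29: full span → s += 29 → s = 29.0000
seg 3 [180.1°–224.2°] uniform, h=20: θ=185.4° here. β=5.3, B=44.1. 20·5.3/44.1 = 2.4036 → s = 31.4036
radial distance = base radius + s = 43 + 31.4036 = 74.4036

74.4036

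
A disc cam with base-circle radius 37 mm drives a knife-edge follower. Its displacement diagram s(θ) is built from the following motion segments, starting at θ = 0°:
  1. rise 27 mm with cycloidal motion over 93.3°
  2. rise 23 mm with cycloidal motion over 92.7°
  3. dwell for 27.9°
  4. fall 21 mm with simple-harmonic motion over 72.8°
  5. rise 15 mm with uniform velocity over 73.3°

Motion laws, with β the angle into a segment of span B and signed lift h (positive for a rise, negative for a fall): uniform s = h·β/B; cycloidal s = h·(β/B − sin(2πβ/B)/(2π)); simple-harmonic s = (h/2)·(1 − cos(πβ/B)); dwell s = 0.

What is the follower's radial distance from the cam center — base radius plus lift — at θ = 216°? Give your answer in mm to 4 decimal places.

seg 1 [0°–93.3°] cycloidal, h=27: full span → s += 27 → s = 27.0000
seg 2 [93.3°–186°] cycloidal, h=23: full span → s += 23 → s = 50.0000
seg 3 [186°–213.9°] dwell: s stays 50.0000
seg 4 [213.9°–286.7°] simple-harmonic, h=-21: θ=216° here. β=2.1, B=72.8. -21/2·(1 − cos(π·0.0288)) = -0.0431 → s = 49.9569
radial distance = base radius + s = 37 + 49.9569 = 86.9569

86.9569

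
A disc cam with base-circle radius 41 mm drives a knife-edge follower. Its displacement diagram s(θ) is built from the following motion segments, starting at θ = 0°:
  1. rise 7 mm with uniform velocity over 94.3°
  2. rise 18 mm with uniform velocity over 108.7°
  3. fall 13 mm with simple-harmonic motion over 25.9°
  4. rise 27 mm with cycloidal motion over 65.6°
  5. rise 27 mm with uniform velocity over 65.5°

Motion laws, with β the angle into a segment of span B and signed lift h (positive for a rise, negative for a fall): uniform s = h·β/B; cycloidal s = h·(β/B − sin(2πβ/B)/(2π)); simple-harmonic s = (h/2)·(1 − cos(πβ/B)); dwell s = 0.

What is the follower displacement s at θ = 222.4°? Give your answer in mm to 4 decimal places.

seg 1 [0°–94.3°] uniform, h=7: full span → s += 7 → s = 7.0000
seg 2 [94.3°–203°] uniform, h=18: full span → s += 18 → s = 25.0000
seg 3 [203°–228.9°] simple-harmonic, h=-13: θ=222.4° here. β=19.4, B=25.9. -13/2·(1 − cos(π·0.7490)) = -11.0822 → s = 13.9178

13.9178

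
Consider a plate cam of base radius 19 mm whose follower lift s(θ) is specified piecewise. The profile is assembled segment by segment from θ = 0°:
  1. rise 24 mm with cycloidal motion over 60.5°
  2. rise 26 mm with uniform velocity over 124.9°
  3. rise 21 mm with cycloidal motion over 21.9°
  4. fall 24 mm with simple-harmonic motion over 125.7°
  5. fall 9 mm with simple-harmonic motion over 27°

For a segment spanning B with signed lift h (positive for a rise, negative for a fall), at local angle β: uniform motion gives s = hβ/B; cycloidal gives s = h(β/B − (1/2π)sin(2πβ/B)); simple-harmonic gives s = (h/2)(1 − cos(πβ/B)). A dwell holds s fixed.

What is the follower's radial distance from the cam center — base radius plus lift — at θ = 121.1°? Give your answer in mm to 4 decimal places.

seg 1 [0°–60.5°] cycloidal, h=24: full span → s += 24 → s = 24.0000
seg 2 [60.5°–185.4°] uniform, h=26: θ=121.1° here. β=60.6, B=124.9. 26·60.6/124.9 = 12.6149 → s = 36.6149
radial distance = base radius + s = 19 + 36.6149 = 55.6149

55.6149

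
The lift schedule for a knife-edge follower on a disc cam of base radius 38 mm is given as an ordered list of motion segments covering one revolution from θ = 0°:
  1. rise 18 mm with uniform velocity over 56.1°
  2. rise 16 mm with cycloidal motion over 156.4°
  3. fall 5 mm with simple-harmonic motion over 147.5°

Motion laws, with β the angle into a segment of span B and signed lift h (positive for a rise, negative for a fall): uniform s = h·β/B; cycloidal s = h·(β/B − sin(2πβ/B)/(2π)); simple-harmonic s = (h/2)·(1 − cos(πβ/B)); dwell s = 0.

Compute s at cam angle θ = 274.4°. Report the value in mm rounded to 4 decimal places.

seg 1 [0°–56.1°] uniform, h=18: full span → s += 18 → s = 18.0000
seg 2 [56.1°–212.5°] cycloidal, h=16: full span → s += 16 → s = 34.0000
seg 3 [212.5°–360°] simple-harmonic, h=-5: θ=274.4° here. β=61.9, B=147.5. -5/2·(1 − cos(π·0.4197)) = -1.8757 → s = 32.1243

32.1243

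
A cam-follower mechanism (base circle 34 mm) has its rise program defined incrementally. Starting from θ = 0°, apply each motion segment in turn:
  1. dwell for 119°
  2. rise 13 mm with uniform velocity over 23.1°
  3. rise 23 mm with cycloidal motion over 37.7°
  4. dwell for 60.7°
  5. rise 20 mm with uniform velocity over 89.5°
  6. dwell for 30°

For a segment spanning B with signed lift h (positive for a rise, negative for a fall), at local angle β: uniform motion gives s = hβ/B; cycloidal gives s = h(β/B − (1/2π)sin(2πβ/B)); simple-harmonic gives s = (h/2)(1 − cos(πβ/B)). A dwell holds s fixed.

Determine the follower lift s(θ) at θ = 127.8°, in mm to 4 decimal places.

seg 1 [0°–119°] dwell: s stays 0.0000
seg 2 [119°–142.1°] uniform, h=13: θ=127.8° here. β=8.8, B=23.1. 13·8.8/23.1 = 4.9524 → s = 4.9524

4.9524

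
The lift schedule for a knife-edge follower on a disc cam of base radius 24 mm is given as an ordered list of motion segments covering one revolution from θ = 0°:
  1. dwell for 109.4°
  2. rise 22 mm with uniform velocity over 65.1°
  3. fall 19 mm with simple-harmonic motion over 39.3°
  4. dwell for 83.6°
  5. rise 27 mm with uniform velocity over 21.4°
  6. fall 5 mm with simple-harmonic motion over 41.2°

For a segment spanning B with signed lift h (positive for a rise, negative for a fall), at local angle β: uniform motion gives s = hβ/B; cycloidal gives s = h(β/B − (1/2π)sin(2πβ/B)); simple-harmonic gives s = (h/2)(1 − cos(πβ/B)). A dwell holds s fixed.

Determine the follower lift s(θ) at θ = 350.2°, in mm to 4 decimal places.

seg 1 [0°–109.4°] dwell: s stays 0.0000
seg 2 [109.4°–174.5°] uniform, h=22: full span → s += 22 → s = 22.0000
seg 3 [174.5°–213.8°] simple-harmonic, h=-19: full span → s += -19 → s = 3.0000
seg 4 [213.8°–297.4°] dwell: s stays 3.0000
seg 5 [297.4°–318.8°] uniform, h=27: full span → s += 27 → s = 30.0000
seg 6 [318.8°–360°] simple-harmonic, h=-5: θ=350.2° here. β=31.4, B=41.2. -5/2·(1 − cos(π·0.7621)) = -4.3339 → s = 25.6661

25.6661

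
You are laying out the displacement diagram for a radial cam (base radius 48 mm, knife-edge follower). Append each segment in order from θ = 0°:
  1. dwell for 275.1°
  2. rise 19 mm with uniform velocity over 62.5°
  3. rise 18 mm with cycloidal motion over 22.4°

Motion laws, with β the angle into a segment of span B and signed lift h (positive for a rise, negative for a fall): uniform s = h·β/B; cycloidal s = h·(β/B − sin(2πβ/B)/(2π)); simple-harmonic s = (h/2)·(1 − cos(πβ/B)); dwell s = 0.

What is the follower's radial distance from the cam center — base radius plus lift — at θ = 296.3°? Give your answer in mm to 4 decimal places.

seg 1 [0°–275.1°] dwell: s stays 0.0000
seg 2 [275.1°–337.6°] uniform, h=19: θ=296.3° here. β=21.2, B=62.5. 19·21.2/62.5 = 6.4448 → s = 6.4448
radial distance = base radius + s = 48 + 6.4448 = 54.4448

54.4448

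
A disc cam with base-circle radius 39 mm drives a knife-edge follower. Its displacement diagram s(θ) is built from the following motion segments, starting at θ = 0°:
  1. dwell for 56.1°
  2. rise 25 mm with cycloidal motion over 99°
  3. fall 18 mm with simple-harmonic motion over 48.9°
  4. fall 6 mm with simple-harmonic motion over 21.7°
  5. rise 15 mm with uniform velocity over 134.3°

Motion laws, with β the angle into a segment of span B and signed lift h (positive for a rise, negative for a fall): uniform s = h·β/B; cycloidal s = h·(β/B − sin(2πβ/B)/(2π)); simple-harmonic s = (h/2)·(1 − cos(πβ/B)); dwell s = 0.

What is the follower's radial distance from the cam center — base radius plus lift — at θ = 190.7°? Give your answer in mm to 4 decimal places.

seg 1 [0°–56.1°] dwell: s stays 0.0000
seg 2 [56.1°–155.1°] cycloidal, h=25: full span → s += 25 → s = 25.0000
seg 3 [155.1°–204°] simple-harmonic, h=-18: θ=190.7° here. β=35.6, B=48.9. -18/2·(1 − cos(π·0.7280)) = -14.9096 → s = 10.0904
radial distance = base radius + s = 39 + 10.0904 = 49.0904

49.0904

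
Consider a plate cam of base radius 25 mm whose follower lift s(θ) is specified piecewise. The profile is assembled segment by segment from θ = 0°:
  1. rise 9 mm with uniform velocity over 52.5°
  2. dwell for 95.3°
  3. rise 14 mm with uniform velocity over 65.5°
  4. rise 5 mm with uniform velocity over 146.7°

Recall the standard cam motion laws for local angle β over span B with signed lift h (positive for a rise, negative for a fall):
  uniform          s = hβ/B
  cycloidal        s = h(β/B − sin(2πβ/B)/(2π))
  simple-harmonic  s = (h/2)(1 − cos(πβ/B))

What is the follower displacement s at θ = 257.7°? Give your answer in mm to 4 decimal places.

seg 1 [0°–52.5°] uniform, h=9: full span → s += 9 → s = 9.0000
seg 2 [52.5°–147.8°] dwell: s stays 9.0000
seg 3 [147.8°–213.3°] uniform, h=14: full span → s += 14 → s = 23.0000
seg 4 [213.3°–360°] uniform, h=5: θ=257.7° here. β=44.4, B=146.7. 5·44.4/146.7 = 1.5133 → s = 24.5133

24.5133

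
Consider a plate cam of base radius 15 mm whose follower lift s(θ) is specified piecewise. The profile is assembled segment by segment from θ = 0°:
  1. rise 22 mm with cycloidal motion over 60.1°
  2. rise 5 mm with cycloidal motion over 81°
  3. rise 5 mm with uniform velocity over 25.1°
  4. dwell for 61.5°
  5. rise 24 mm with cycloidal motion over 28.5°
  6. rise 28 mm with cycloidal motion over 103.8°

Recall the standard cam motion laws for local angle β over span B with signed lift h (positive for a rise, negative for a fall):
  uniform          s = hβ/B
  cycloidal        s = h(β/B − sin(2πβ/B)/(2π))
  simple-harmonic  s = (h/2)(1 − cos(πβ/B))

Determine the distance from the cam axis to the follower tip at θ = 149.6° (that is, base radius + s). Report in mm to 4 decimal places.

seg 1 [0°–60.1°] cycloidal, h=22: full span → s += 22 → s = 22.0000
seg 2 [60.1°–141.1°] cycloidal, h=5: full span → s += 5 → s = 27.0000
seg 3 [141.1°–166.2°] uniform, h=5: θ=149.6° here. β=8.5, B=25.1. 5·8.5/25.1 = 1.6932 → s = 28.6932
radial distance = base radius + s = 15 + 28.6932 = 43.6932

43.6932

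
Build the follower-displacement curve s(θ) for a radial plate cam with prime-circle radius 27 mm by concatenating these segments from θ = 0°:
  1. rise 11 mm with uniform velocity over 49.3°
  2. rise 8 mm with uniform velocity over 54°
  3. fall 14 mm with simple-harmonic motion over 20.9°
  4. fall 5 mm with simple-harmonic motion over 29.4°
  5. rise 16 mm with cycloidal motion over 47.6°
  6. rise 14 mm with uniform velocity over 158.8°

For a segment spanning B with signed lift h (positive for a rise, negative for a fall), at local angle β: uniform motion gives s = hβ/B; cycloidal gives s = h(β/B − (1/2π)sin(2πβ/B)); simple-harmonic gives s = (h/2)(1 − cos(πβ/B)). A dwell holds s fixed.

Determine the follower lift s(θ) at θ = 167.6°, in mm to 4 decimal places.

seg 1 [0°–49.3°] uniform, h=11: full span → s += 11 → s = 11.0000
seg 2 [49.3°–103.3°] uniform, h=8: full span → s += 8 → s = 19.0000
seg 3 [103.3°–124.2°] simple-harmonic, h=-14: full span → s += -14 → s = 5.0000
seg 4 [124.2°–153.6°] simple-harmonic, h=-5: full span → s += -5 → s = 0.0000
seg 5 [153.6°–201.2°] cycloidal, h=16: θ=167.6° here. β=14, B=47.6. 16·(0.2941 − sin(2π·0.2941)/(2π)) = 2.2566 → s = 2.2566

2.2566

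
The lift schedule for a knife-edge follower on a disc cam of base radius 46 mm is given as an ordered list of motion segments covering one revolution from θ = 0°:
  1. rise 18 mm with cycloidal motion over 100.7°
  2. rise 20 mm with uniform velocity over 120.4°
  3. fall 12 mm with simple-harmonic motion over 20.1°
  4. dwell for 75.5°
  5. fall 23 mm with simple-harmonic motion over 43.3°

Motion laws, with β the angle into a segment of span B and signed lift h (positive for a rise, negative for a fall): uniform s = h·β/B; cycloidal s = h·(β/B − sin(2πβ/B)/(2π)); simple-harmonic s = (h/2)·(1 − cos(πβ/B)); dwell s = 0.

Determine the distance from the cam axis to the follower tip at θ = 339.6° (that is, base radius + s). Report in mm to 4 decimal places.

seg 1 [0°–100.7°] cycloidal, h=18: full span → s += 18 → s = 18.0000
seg 2 [100.7°–221.1°] uniform, h=20: full span → s += 20 → s = 38.0000
seg 3 [221.1°–241.2°] simple-harmonic, h=-12: full span → s += -12 → s = 26.0000
seg 4 [241.2°–316.7°] dwell: s stays 26.0000
seg 5 [316.7°–360°] simple-harmonic, h=-23: θ=339.6° here. β=22.9, B=43.3. -23/2·(1 − cos(π·0.5289)) = -12.5415 → s = 13.4585
radial distance = base radius + s = 46 + 13.4585 = 59.4585

59.4585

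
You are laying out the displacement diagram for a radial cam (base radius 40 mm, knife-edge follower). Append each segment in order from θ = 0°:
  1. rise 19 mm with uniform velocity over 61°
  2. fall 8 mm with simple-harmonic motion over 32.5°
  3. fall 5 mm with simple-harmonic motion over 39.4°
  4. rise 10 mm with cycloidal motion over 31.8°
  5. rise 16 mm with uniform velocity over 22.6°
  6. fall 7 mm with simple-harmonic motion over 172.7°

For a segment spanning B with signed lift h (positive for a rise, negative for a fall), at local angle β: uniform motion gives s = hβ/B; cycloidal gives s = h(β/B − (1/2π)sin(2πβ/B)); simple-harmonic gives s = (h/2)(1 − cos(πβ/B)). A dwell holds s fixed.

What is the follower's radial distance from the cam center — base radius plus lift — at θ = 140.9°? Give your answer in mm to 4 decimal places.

seg 1 [0°–61°] uniform, h=19: full span → s += 19 → s = 19.0000
seg 2 [61°–93.5°] simple-harmonic, h=-8: full span → s += -8 → s = 11.0000
seg 3 [93.5°–132.9°] simple-harmonic, h=-5: full span → s += -5 → s = 6.0000
seg 4 [132.9°–164.7°] cycloidal, h=10: θ=140.9° here. β=8, B=31.8. 10·(0.2516 − sin(2π·0.2516)/(2π)) = 0.9243 → s = 6.9243
radial distance = base radius + s = 40 + 6.9243 = 46.9243

46.9243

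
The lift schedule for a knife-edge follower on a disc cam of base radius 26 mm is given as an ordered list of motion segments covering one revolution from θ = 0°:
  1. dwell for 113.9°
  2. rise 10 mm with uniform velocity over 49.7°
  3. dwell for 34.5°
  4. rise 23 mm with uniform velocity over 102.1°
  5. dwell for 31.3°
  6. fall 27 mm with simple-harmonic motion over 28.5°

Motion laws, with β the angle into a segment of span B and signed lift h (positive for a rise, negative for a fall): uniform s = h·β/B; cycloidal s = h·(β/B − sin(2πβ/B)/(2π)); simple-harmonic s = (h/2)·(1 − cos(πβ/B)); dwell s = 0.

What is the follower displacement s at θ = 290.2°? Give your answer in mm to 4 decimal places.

seg 1 [0°–113.9°] dwell: s stays 0.0000
seg 2 [113.9°–163.6°] uniform, h=10: full span → s += 10 → s = 10.0000
seg 3 [163.6°–198.1°] dwell: s stays 10.0000
seg 4 [198.1°–300.2°] uniform, h=23: θ=290.2° here. β=92.1, B=102.1. 23·92.1/102.1 = 20.7473 → s = 30.7473

30.7473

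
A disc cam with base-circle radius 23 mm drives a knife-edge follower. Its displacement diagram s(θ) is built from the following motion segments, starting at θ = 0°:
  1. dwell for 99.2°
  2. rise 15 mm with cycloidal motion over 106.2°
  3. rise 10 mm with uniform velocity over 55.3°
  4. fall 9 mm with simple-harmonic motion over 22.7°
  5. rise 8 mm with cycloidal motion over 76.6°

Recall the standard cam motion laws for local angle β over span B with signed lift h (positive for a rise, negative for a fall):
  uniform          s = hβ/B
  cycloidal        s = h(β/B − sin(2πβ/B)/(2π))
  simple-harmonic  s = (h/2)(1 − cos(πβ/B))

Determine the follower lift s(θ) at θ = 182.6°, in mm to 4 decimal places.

seg 1 [0°–99.2°] dwell: s stays 0.0000
seg 2 [99.2°–205.4°] cycloidal, h=15: θ=182.6° here. β=83.4, B=106.2. 15·(0.7853 − sin(2π·0.7853)/(2π)) = 14.1085 → s = 14.1085

14.1085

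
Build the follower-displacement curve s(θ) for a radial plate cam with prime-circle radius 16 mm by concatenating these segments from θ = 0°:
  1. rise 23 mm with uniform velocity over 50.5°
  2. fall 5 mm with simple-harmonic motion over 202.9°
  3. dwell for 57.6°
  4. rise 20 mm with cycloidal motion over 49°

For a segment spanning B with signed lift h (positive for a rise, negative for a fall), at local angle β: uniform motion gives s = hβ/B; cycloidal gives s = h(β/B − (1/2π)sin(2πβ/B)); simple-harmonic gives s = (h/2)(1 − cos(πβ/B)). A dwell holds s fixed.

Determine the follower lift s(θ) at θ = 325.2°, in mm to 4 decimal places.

seg 1 [0°–50.5°] uniform, h=23: full span → s += 23 → s = 23.0000
seg 2 [50.5°–253.4°] simple-harmonic, h=-5: full span → s += -5 → s = 18.0000
seg 3 [253.4°–311°] dwell: s stays 18.0000
seg 4 [311°–360°] cycloidal, h=20: θ=325.2° here. β=14.2, B=49. 20·(0.2898 − sin(2π·0.2898)/(2π)) = 2.7118 → s = 20.7118

20.7118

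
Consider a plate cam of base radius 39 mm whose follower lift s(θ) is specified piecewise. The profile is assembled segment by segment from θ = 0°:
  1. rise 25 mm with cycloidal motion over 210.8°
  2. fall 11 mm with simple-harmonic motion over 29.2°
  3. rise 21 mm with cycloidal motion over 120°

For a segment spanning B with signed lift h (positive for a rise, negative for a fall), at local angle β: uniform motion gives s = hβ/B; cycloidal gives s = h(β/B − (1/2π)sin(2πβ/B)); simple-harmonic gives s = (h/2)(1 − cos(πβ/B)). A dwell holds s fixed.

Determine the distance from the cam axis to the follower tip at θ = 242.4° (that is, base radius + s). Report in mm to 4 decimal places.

seg 1 [0°–210.8°] cycloidal, h=25: full span → s += 25 → s = 25.0000
seg 2 [210.8°–240°] simple-harmonic, h=-11: full span → s += -11 → s = 14.0000
seg 3 [240°–360°] cycloidal, h=21: θ=242.4° here. β=2.4, B=120. 21·(0.0200 − sin(2π·0.0200)/(2π)) = 0.0011 → s = 14.0011
radial distance = base radius + s = 39 + 14.0011 = 53.0011

53.0011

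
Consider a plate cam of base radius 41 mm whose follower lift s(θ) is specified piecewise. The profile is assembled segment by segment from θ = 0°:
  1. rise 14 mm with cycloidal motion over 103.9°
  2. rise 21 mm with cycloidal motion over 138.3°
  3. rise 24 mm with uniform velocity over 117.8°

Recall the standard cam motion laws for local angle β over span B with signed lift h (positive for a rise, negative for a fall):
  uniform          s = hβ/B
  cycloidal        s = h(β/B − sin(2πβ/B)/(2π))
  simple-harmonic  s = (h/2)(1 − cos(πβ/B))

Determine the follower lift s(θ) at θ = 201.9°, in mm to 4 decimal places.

seg 1 [0°–103.9°] cycloidal, h=14: full span → s += 14 → s = 14.0000
seg 2 [103.9°–242.2°] cycloidal, h=21: θ=201.9° here. β=98, B=138.3. 21·(0.7086 − sin(2π·0.7086)/(2π)) = 18.1105 → s = 32.1105

32.1105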